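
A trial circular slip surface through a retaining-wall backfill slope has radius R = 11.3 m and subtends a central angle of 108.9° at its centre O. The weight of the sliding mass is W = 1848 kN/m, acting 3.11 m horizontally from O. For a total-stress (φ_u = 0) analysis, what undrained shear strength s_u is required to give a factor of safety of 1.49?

s_u = 35.3 kPa

FS = s_u·L_a·R / (W·d), so s_u = FS·W·d / (L_a·R).
Arc length L_a = R·θ = 11.3·(108.9°·π/180) = 11.3·1.9007 = 21.48 m
s_u = 1.49·1848·3.11 / (21.48·11.3) = 8563.4 / 242.70 = 35.28 kPa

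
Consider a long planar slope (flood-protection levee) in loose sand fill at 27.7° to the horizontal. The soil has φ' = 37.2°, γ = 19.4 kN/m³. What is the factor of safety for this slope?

FS = 1.45

For a dry cohesionless infinite slope the factor of safety is FS = tanφ' / tanβ.
FS = tan37.2° / tan27.7° = 0.7590 / 0.5250 = 1.446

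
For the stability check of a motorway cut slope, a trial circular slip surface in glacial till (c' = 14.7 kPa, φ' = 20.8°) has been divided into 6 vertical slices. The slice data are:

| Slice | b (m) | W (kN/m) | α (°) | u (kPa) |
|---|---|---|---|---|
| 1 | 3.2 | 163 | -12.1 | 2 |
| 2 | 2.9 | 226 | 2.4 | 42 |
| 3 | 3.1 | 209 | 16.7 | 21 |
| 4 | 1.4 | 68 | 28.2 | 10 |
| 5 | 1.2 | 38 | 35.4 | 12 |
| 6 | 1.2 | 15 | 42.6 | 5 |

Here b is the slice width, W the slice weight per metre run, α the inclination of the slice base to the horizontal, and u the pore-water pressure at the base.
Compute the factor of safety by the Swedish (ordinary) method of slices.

Ordinary method of slices: FS = Σ[c'·Δl_i + (W_i cosα_i − u_i·Δl_i)·tanφ'] / Σ W_i sinα_i, with Δl_i = b_i / cosα_i.
Slice 1: Δl = 3.2/cos(-12.1°) = 3.273 m; N'_1 = 163·cos(-12.1°) − 2·3.273 = 152.8; c'Δl = 48.11; W sinα = -34.2
Slice 2: Δl = 2.9/cos2.4° = 2.903 m; N'_2 = 226·cos2.4° − 42·2.903 = 103.9; c'Δl = 42.67; W sinα = 9.5
Slice 3: Δl = 3.1/cos16.7° = 3.237 m; N'_3 = 209·cos16.7° − 21·3.237 = 132.2; c'Δl = 47.58; W sinα = 60.1
Slice 4: Δl = 1.4/cos28.2° = 1.589 m; N'_4 = 68·cos28.2° − 10·1.589 = 44.0; c'Δl = 23.35; W sinα = 32.1
Slice 5: Δl = 1.2/cos35.4° = 1.472 m; N'_5 = 38·cos35.4° − 12·1.472 = 13.3; c'Δl = 21.64; W sinα = 22.0
Slice 6: Δl = 1.2/cos42.6° = 1.630 m; N'_6 = 15·cos42.6° − 5·1.630 = 2.9; c'Δl = 23.96; W sinα = 10.2
Σc'Δl = 207.3 kN/m; ΣN' = 449.2 kN/m; ΣW sinα = 99.7 kN/m
Resisting = 207.3 + 449.2·tan20.8° = 207.3 + 170.6 = 377.9 kN/m
FS = 377.9 / 99.7 = 3.793

FS = 3.79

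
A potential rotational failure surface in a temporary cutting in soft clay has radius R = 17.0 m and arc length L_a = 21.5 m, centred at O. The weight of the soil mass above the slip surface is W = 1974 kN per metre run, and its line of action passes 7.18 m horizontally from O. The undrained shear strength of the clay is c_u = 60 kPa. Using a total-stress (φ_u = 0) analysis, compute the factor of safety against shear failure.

FS = 1.55

Taking moments about the centre O, the resisting moment is provided by the undrained shear strength acting along the arc:
M_R = c_u·L_a·R = 60·21.50·17.0 = 21930.0 kN·m/m
M_D = W·d = 1974·7.18 = 14173.3 kN·m/m
FS = M_R / M_D = 21930.0 / 14173.3 = 1.547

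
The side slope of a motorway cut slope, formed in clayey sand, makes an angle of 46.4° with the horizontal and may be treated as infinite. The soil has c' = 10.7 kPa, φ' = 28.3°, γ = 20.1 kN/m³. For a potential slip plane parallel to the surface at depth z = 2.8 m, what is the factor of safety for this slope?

For an infinite slope with a slip plane parallel to the surface (no pore pressure): FS = [c' + γz cos²β tanφ'] / [γz sinβ cosβ].
γz = 20.1·2.8 = 56.28 kN/m²
Numerator = 10.7 + 56.28·cos²46.4°·tan28.3° = 10.7 + 56.28·0.4756·0.5384 = 25.112 kPa
Denominator = 56.28·sin46.4°·cos46.4° = 56.28·0.7242·0.6896 = 28.106 kPa
FS = 25.112 / 28.106 = 0.893

FS = 0.89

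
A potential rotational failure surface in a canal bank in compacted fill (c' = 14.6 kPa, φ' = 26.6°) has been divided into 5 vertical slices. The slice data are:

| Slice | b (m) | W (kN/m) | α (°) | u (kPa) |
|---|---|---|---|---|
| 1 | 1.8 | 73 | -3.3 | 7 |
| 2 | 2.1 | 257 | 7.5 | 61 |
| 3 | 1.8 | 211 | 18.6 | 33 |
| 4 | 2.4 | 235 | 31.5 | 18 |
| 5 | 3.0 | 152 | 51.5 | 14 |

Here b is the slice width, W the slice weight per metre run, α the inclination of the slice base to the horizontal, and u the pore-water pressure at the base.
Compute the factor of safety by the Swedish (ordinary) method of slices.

FS = 1.32

Ordinary method of slices: FS = Σ[c'·Δl_i + (W_i cosα_i − u_i·Δl_i)·tanφ'] / Σ W_i sinα_i, with Δl_i = b_i / cosα_i.
Slice 1: Δl = 1.8/cos(-3.3°) = 1.803 m; N'_1 = 73·cos(-3.3°) − 7·1.803 = 60.3; c'Δl = 26.32; W sinα = -4.2
Slice 2: Δl = 2.1/cos7.5° = 2.118 m; N'_2 = 257·cos7.5° − 61·2.118 = 125.6; c'Δl = 30.92; W sinα = 33.5
Slice 3: Δl = 1.8/cos18.6° = 1.899 m; N'_3 = 211·cos18.6° − 33·1.899 = 137.3; c'Δl = 27.73; W sinα = 67.3
Slice 4: Δl = 2.4/cos31.5° = 2.815 m; N'_4 = 235·cos31.5° − 18·2.815 = 149.7; c'Δl = 41.10; W sinα = 122.8
Slice 5: Δl = 3.0/cos51.5° = 4.819 m; N'_5 = 152·cos51.5° − 14·4.819 = 27.2; c'Δl = 70.36; W sinα = 119.0
Σc'Δl = 196.4 kN/m; ΣN' = 500.0 kN/m; ΣW sinα = 338.4 kN/m
Resisting = 196.4 + 500.0·tan26.6° = 196.4 + 250.4 = 446.8 kN/m
FS = 446.8 / 338.4 = 1.320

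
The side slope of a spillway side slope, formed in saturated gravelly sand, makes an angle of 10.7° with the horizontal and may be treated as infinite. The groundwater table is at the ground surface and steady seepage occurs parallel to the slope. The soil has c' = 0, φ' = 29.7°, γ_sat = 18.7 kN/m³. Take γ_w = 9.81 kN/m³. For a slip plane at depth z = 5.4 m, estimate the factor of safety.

FS = 1.44

With seepage parallel to the slope and the water table at the surface, the effective normal stress on the slip plane uses the buoyant unit weight γ' = γ_sat − γ_w while the driving shear stress uses γ_sat:
FS = [c' + γ' z cos²β tanφ'] / [γ_sat z sinβ cosβ]
(For c' = 0 this reduces to FS = (γ'/γ_sat)·tanφ'/tanβ.)
γ' = 18.7 − 9.81 = 8.89 kN/m³
Numerator = 0.0 + 8.89·5.4·cos²10.7°·tan29.7° = 0.0 + 8.89·5.4·0.9655·0.5704 = 26.438 kPa
Denominator = 18.7·5.4·sin10.7°·cos10.7° = 18.7·5.4·0.1857·0.9826 = 18.423 kPa
FS = 26.438 / 18.423 = 1.435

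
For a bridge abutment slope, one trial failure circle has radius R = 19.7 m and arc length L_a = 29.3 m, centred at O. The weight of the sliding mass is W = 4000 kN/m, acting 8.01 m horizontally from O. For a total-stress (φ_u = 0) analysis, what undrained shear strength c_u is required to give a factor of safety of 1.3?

FS = c_u·L_a·R / (W·d), so c_u = FS·W·d / (L_a·R).
c_u = 1.3·4000·8.01 / (29.30·19.7) = 41652.0 / 577.21 = 72.16 kPa

c_u = 72.2 kPa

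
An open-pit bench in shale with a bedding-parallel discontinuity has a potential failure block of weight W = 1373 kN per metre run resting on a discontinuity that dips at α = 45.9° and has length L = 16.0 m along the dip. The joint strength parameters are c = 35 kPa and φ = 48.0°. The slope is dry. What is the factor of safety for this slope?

Resolving the block weight along and normal to the plane and applying the Mohr–Coulomb strength on the joint:
N' = W cosα = 1373·cos45.9° = 955.5 kN/m
Driving force T = W sinα = 1373·sin45.9° = 986.0 kN/m
Resisting force R = c·L + N'·tanφ = 35·16.0 + 955.5·tan48.0° = 560.0 + 1061.2 = 1621.2 kN/m
FS = R / T = 1621.2 / 986.0 = 1.644

FS = 1.64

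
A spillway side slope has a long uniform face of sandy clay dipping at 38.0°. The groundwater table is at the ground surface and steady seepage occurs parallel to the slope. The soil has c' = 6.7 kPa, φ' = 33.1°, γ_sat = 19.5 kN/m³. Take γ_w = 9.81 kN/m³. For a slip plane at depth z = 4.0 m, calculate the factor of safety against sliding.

With seepage parallel to the slope and the water table at the surface, the effective normal stress on the slip plane uses the buoyant unit weight γ' = γ_sat − γ_w while the driving shear stress uses γ_sat:
FS = [c' + γ' z cos²β tanφ'] / [γ_sat z sinβ cosβ]
γ' = 19.5 − 9.81 = 9.69 kN/m³
Numerator = 6.7 + 9.69·4.0·cos²38.0°·tan33.1° = 6.7 + 9.69·4.0·0.6210·0.6519 = 22.390 kPa
Denominator = 19.5·4.0·sin38.0°·cos38.0° = 19.5·4.0·0.6157·0.7880 = 37.842 kPa
FS = 22.390 / 37.842 = 0.592

FS = 0.59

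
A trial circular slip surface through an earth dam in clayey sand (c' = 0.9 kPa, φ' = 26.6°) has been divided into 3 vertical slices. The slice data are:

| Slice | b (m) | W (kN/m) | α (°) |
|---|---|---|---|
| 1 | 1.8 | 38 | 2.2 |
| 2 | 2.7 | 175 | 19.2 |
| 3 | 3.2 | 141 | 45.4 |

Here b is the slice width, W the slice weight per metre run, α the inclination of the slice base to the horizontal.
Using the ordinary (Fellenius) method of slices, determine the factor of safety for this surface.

FS = 1.00

Ordinary method of slices: FS = Σ[c'·Δl_i + (W_i cosα_i)·tanφ'] / Σ W_i sinα_i, with Δl_i = b_i / cosα_i.
Slice 1: Δl = 1.8/cos2.2° = 1.801 m; N'_1 = 38·cos2.2° = 38.0; c'Δl = 1.62; W sinα = 1.5
Slice 2: Δl = 2.7/cos19.2° = 2.859 m; N'_2 = 175·cos19.2° = 165.3; c'Δl = 2.57; W sinα = 57.6
Slice 3: Δl = 3.2/cos45.4° = 4.557 m; N'_3 = 141·cos45.4° = 99.0; c'Δl = 4.10; W sinα = 100.4
Σc'Δl = 8.3 kN/m; ΣN' = 302.2 kN/m; ΣW sinα = 159.4 kN/m
Resisting = 8.3 + 302.2·tan26.6° = 8.3 + 151.4 = 159.6 kN/m
FS = 159.6 / 159.4 = 1.002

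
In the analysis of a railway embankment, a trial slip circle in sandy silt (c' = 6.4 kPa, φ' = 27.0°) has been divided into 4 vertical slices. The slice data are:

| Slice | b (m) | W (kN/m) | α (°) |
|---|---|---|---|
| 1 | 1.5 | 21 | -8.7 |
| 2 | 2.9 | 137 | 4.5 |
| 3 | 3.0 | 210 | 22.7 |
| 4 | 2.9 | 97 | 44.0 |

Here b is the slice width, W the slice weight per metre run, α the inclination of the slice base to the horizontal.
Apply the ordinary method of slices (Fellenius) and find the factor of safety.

FS = 1.86

Ordinary method of slices: FS = Σ[c'·Δl_i + (W_i cosα_i)·tanφ'] / Σ W_i sinα_i, with Δl_i = b_i / cosα_i.
Slice 1: Δl = 1.5/cos(-8.7°) = 1.517 m; N'_1 = 21·cos(-8.7°) = 20.8; c'Δl = 9.71; W sinα = -3.2
Slice 2: Δl = 2.9/cos4.5° = 2.909 m; N'_2 = 137·cos4.5° = 136.6; c'Δl = 18.62; W sinα = 10.7
Slice 3: Δl = 3.0/cos22.7° = 3.252 m; N'_3 = 210·cos22.7° = 193.7; c'Δl = 20.81; W sinα = 81.0
Slice 4: Δl = 2.9/cos44.0° = 4.031 m; N'_4 = 97·cos44.0° = 69.8; c'Δl = 25.80; W sinα = 67.4
Σc'Δl = 74.9 kN/m; ΣN' = 420.8 kN/m; ΣW sinα = 156.0 kN/m
Resisting = 74.9 + 420.8·tan27.0° = 74.9 + 214.4 = 289.4 kN/m
FS = 289.4 / 156.0 = 1.855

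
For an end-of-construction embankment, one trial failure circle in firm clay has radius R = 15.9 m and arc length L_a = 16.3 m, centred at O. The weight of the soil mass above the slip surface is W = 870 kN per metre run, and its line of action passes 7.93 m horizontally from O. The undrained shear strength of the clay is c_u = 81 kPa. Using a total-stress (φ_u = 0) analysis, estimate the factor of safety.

FS = 3.04

Taking moments about the centre O, the resisting moment is provided by the undrained shear strength acting along the arc:
M_R = c_u·L_a·R = 81·16.30·15.9 = 20992.8 kN·m/m
M_D = W·d = 870·7.93 = 6899.1 kN·m/m
FS = M_R / M_D = 20992.8 / 6899.1 = 3.043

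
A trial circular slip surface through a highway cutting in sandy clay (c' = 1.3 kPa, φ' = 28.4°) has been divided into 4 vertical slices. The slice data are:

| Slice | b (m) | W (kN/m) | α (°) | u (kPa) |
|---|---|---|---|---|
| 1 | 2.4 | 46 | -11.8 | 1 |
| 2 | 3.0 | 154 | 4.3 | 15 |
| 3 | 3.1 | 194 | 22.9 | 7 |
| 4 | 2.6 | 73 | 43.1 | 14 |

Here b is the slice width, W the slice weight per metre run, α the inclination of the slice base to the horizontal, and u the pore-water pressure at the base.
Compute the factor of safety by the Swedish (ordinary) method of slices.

Ordinary method of slices: FS = Σ[c'·Δl_i + (W_i cosα_i − u_i·Δl_i)·tanφ'] / Σ W_i sinα_i, with Δl_i = b_i / cosα_i.
Slice 1: Δl = 2.4/cos(-11.8°) = 2.452 m; N'_1 = 46·cos(-11.8°) − 1·2.452 = 42.6; c'Δl = 3.19; W sinα = -9.4
Slice 2: Δl = 3.0/cos4.3° = 3.008 m; N'_2 = 154·cos4.3° − 15·3.008 = 108.4; c'Δl = 3.91; W sinα = 11.5
Slice 3: Δl = 3.1/cos22.9° = 3.365 m; N'_3 = 194·cos22.9° − 7·3.365 = 155.2; c'Δl = 4.37; W sinα = 75.5
Slice 4: Δl = 2.6/cos43.1° = 3.561 m; N'_4 = 73·cos43.1° − 14·3.561 = 3.4; c'Δl = 4.63; W sinα = 49.9
Σc'Δl = 16.1 kN/m; ΣN' = 309.6 kN/m; ΣW sinα = 127.5 kN/m
Resisting = 16.1 + 309.6·tan28.4° = 16.1 + 167.4 = 183.5 kN/m
FS = 183.5 / 127.5 = 1.439

FS = 1.44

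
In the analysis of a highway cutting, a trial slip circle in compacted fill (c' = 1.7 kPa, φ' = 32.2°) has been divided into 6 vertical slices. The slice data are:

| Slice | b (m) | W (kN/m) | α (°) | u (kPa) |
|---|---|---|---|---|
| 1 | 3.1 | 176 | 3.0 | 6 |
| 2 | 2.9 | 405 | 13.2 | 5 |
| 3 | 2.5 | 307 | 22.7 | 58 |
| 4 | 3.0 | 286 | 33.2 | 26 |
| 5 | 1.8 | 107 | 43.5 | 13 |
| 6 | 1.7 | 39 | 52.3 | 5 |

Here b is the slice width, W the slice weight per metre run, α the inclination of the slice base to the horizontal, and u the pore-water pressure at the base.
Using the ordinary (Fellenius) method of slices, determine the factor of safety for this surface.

FS = 1.19

Ordinary method of slices: FS = Σ[c'·Δl_i + (W_i cosα_i − u_i·Δl_i)·tanφ'] / Σ W_i sinα_i, with Δl_i = b_i / cosα_i.
Slice 1: Δl = 3.1/cos3.0° = 3.104 m; N'_1 = 176·cos3.0° − 6·3.104 = 157.1; c'Δl = 5.28; W sinα = 9.2
Slice 2: Δl = 2.9/cos13.2° = 2.979 m; N'_2 = 405·cos13.2° − 5·2.979 = 379.4; c'Δl = 5.06; W sinα = 92.5
Slice 3: Δl = 2.5/cos22.7° = 2.710 m; N'_3 = 307·cos22.7° − 58·2.710 = 126.0; c'Δl = 4.61; W sinα = 118.5
Slice 4: Δl = 3.0/cos33.2° = 3.585 m; N'_4 = 286·cos33.2° − 26·3.585 = 146.1; c'Δl = 6.09; W sinα = 156.6
Slice 5: Δl = 1.8/cos43.5° = 2.481 m; N'_5 = 107·cos43.5° − 13·2.481 = 45.4; c'Δl = 4.22; W sinα = 73.7
Slice 6: Δl = 1.7/cos52.3° = 2.780 m; N'_6 = 39·cos52.3° − 5·2.780 = 9.9; c'Δl = 4.73; W sinα = 30.9
Σc'Δl = 30.0 kN/m; ΣN' = 864.0 kN/m; ΣW sinα = 481.3 kN/m
Resisting = 30.0 + 864.0·tan32.2° = 30.0 + 544.1 = 574.1 kN/m
FS = 574.1 / 481.3 = 1.193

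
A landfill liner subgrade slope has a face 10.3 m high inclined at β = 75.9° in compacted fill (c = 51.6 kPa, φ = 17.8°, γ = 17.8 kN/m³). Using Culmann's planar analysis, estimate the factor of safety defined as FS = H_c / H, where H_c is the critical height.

FS = 2.20

H_c = (4c/γ) · sinβ cosφ / [1 − cos(β − φ)]
    = (4·51.6/17.8) · sin75.9°·cos17.8° / [1 − cos58.1°]
    = 11.596 · 0.9234 / 0.4716 = 22.71 m
FS = H_c / H = 22.71 / 10.3 = 2.205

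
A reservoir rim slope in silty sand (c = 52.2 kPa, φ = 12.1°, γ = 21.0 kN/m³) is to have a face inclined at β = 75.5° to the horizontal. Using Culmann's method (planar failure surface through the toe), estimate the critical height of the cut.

H_c = 17.04 m

Culmann's analysis gives the critical failure plane at α_cr = (β + φ)/2 = (75.5 + 12.1)/2 = 43.8°, and the critical height
H_c = (4c/γ) · sinβ cosφ / [1 − cos(β − φ)]
    = (4·52.2/21.0) · sin75.5°·cos12.1° / [1 − cos(63.4°)]
    = 9.943 · 0.9681·0.9778 / [1 − 0.4478]
    = 9.943 · 0.9466 / 0.5522
    = 17.04 m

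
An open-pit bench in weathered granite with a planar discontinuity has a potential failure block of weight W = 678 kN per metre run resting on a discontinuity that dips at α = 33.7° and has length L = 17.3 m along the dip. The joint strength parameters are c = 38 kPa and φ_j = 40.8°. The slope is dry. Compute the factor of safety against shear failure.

Resolving the block weight along and normal to the plane and applying the Mohr–Coulomb strength on the joint:
N' = W cosα = 678·cos33.7° = 564.1 kN/m
Driving force T = W sinα = 678·sin33.7° = 376.2 kN/m
Resisting force R = c·L + N'·tanφ_j = 38·17.3 + 564.1·tan40.8° = 657.4 + 486.9 = 1144.3 kN/m
FS = R / T = 1144.3 / 376.2 = 3.042

FS = 3.04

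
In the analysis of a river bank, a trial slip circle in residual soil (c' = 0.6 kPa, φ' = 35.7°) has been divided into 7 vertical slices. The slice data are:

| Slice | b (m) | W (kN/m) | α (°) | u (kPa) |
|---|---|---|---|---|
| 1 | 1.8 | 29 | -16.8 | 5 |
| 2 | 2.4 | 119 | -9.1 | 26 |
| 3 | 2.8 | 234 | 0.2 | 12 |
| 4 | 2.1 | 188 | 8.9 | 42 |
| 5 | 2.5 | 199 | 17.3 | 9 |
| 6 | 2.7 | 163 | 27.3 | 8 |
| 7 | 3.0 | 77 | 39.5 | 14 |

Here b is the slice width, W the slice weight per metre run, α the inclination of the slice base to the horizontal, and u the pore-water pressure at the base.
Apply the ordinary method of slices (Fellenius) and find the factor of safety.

Ordinary method of slices: FS = Σ[c'·Δl_i + (W_i cosα_i − u_i·Δl_i)·tanφ'] / Σ W_i sinα_i, with Δl_i = b_i / cosα_i.
Slice 1: Δl = 1.8/cos(-16.8°) = 1.880 m; N'_1 = 29·cos(-16.8°) − 5·1.880 = 18.4; c'Δl = 1.13; W sinα = -8.4
Slice 2: Δl = 2.4/cos(-9.1°) = 2.431 m; N'_2 = 119·cos(-9.1°) − 26·2.431 = 54.3; c'Δl = 1.46; W sinα = -18.8
Slice 3: Δl = 2.8/cos0.2° = 2.800 m; N'_3 = 234·cos0.2° − 12·2.800 = 200.4; c'Δl = 1.68; W sinα = 0.8
Slice 4: Δl = 2.1/cos8.9° = 2.126 m; N'_4 = 188·cos8.9° − 42·2.126 = 96.5; c'Δl = 1.28; W sinα = 29.1
Slice 5: Δl = 2.5/cos17.3° = 2.618 m; N'_5 = 199·cos17.3° − 9·2.618 = 166.4; c'Δl = 1.57; W sinα = 59.2
Slice 6: Δl = 2.7/cos27.3° = 3.038 m; N'_6 = 163·cos27.3° − 8·3.038 = 120.5; c'Δl = 1.82; W sinα = 74.8
Slice 7: Δl = 3.0/cos39.5° = 3.888 m; N'_7 = 77·cos39.5° − 14·3.888 = 5.0; c'Δl = 2.33; W sinα = 49.0
Σc'Δl = 11.3 kN/m; ΣN' = 661.5 kN/m; ΣW sinα = 185.6 kN/m
Resisting = 11.3 + 661.5·tan35.7° = 11.3 + 475.3 = 486.6 kN/m
FS = 486.6 / 185.6 = 2.622

FS = 2.62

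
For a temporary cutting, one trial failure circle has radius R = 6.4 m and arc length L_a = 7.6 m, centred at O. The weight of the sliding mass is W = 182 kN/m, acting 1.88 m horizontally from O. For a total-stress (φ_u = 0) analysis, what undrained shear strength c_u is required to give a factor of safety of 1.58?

FS = c_u·L_a·R / (W·d), so c_u = FS·W·d / (L_a·R).
c_u = 1.58·182·1.88 / (7.60·6.4) = 540.6 / 48.64 = 11.11 kPa

c_u = 11.1 kPa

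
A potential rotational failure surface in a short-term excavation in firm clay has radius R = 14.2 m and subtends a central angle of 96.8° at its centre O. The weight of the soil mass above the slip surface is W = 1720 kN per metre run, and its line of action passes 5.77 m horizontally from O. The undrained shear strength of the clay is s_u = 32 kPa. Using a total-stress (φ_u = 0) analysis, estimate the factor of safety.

FS = 1.10

Taking moments about the centre O, the resisting moment is provided by the undrained shear strength acting along the arc:
Arc length L_a = R·θ = 14.2·(96.8°·π/180) = 14.2·1.6895 = 23.99 m
M_R = s_u·L_a·R = 32·23.99·14.2 = 10901.3 kN·m/m
M_D = W·d = 1720·5.77 = 9924.4 kN·m/m
FS = M_R / M_D = 10901.3 / 9924.4 = 1.098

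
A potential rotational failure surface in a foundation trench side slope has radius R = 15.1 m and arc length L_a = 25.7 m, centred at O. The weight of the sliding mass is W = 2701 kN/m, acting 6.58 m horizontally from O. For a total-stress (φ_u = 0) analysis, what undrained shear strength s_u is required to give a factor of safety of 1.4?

FS = s_u·L_a·R / (W·d), so s_u = FS·W·d / (L_a·R).
s_u = 1.4·2701·6.58 / (25.70·15.1) = 24881.6 / 388.07 = 64.12 kPa

s_u = 64.1 kPa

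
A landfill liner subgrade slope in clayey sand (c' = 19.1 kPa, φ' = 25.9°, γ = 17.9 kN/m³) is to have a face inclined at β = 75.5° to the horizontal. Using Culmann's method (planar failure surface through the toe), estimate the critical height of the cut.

Culmann's analysis gives the critical failure plane at α_cr = (β + φ')/2 = (75.5 + 25.9)/2 = 50.7°, and the critical height
H_c = (4c'/γ) · sinβ cosφ' / [1 − cos(β − φ')]
    = (4·19.1/17.9) · sin75.5°·cos25.9° / [1 − cos(49.6°)]
    = 4.268 · 0.9681·0.8996 / [1 − 0.6481]
    = 4.268 · 0.8709 / 0.3519
    = 10.56 m

H_c = 10.56 m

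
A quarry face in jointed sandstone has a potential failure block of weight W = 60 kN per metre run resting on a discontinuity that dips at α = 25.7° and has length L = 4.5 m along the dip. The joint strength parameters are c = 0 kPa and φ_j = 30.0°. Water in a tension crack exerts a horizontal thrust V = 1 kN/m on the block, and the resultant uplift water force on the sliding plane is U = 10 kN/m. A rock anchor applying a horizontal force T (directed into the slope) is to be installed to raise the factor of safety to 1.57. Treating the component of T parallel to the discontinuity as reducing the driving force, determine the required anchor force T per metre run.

Resolving forces along and normal to the sliding plane, with the horizontal anchor force T adding T·sinα to the effective normal force and T·cosα acting up the plane against the driving force:
FS = [cL + (W cosα − U − V sinα + T sinα) tanφ_j] / [W sinα + V cosα − T cosα]
Without the anchor: N' = 43.6 kN/m, driving T_d = 26.9 kN/m, resisting R = 0·4.5 + 43.6·tan30.0° = 25.2 kN/m, FS = 0.94.
Setting FS = 1.57 and solving for T:
1.57·(26.9 − T cos25.7°) = 25.2 + T sin25.7°·tan30.0°
T·(sin25.7°·tan30.0° + 1.57·cos25.7°) = 1.57·26.9 − 25.2
T·(0.4337·0.5774 + 1.57·0.9011) = 42.3 − 25.2 = 17.1
T·1.6651 = 17.1
T = 10.3 kN/m

T = 10 kN/m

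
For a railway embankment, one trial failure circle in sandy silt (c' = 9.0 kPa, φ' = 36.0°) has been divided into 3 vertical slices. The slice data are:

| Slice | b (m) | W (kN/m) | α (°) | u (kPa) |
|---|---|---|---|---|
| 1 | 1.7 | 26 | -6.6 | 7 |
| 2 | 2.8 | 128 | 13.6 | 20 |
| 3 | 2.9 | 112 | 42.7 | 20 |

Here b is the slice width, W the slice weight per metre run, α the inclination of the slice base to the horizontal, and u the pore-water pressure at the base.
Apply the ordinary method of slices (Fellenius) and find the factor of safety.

Ordinary method of slices: FS = Σ[c'·Δl_i + (W_i cosα_i − u_i·Δl_i)·tanφ'] / Σ W_i sinα_i, with Δl_i = b_i / cosα_i.
Slice 1: Δl = 1.7/cos(-6.6°) = 1.711 m; N'_1 = 26·cos(-6.6°) − 7·1.711 = 13.8; c'Δl = 15.40; W sinα = -3.0
Slice 2: Δl = 2.8/cos13.6° = 2.881 m; N'_2 = 128·cos13.6° − 20·2.881 = 66.8; c'Δl = 25.93; W sinα = 30.1
Slice 3: Δl = 2.9/cos42.7° = 3.946 m; N'_3 = 112·cos42.7° − 20·3.946 = 3.4; c'Δl = 35.51; W sinα = 76.0
Σc'Δl = 76.8 kN/m; ΣN' = 84.0 kN/m; ΣW sinα = 103.1 kN/m
Resisting = 76.8 + 84.0·tan36.0° = 76.8 + 61.1 = 137.9 kN/m
FS = 137.9 / 103.1 = 1.338

FS = 1.34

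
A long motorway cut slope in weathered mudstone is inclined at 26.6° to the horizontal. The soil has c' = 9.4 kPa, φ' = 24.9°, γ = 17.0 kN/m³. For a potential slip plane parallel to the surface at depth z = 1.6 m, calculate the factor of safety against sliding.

FS = 1.79

For an infinite slope with a slip plane parallel to the surface (no pore pressure): FS = [c' + γz cos²β tanφ'] / [γz sinβ cosβ].
γz = 17.0·1.6 = 27.20 kN/m²
Numerator = 9.4 + 27.20·cos²26.6°·tan24.9° = 9.4 + 27.20·0.7995·0.4642 = 19.494 kPa
Denominator = 27.20·sin26.6°·cos26.6° = 27.20·0.4478·0.8942 = 10.890 kPa
FS = 19.494 / 10.890 = 1.790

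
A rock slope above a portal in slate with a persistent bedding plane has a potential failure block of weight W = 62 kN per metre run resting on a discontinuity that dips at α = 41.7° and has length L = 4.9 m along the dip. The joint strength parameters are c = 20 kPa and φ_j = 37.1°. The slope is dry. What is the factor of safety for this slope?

FS = 3.22

Resolving the block weight along and normal to the plane and applying the Mohr–Coulomb strength on the joint:
N' = W cosα = 62·cos41.7° = 46.3 kN/m
Driving force T = W sinα = 62·sin41.7° = 41.2 kN/m
Resisting force R = c·L + N'·tanφ_j = 20·4.9 + 46.3·tan37.1° = 98.0 + 35.0 = 133.0 kN/m
FS = R / T = 133.0 / 41.2 = 3.225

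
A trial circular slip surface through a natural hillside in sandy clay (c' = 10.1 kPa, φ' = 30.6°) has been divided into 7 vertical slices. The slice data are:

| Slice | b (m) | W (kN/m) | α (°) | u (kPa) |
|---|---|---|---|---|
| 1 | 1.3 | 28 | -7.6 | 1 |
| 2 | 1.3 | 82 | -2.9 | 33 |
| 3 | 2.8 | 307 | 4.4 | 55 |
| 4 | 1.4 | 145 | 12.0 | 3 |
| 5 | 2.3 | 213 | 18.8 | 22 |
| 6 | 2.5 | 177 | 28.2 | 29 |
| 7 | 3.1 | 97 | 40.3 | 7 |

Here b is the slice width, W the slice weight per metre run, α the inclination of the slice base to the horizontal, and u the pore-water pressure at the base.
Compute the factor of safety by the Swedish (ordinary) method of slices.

FS = 2.04

Ordinary method of slices: FS = Σ[c'·Δl_i + (W_i cosα_i − u_i·Δl_i)·tanφ'] / Σ W_i sinα_i, with Δl_i = b_i / cosα_i.
Slice 1: Δl = 1.3/cos(-7.6°) = 1.312 m; N'_1 = 28·cos(-7.6°) − 1·1.312 = 26.4; c'Δl = 13.25; W sinα = -3.7
Slice 2: Δl = 1.3/cos(-2.9°) = 1.302 m; N'_2 = 82·cos(-2.9°) − 33·1.302 = 38.9; c'Δl = 13.15; W sinα = -4.1
Slice 3: Δl = 2.8/cos4.4° = 2.808 m; N'_3 = 307·cos4.4° − 55·2.808 = 151.6; c'Δl = 28.36; W sinα = 23.6
Slice 4: Δl = 1.4/cos12.0° = 1.431 m; N'_4 = 145·cos12.0° − 3·1.431 = 137.5; c'Δl = 14.46; W sinα = 30.1
Slice 5: Δl = 2.3/cos18.8° = 2.430 m; N'_5 = 213·cos18.8° − 22·2.430 = 148.2; c'Δl = 24.54; W sinα = 68.6
Slice 6: Δl = 2.5/cos28.2° = 2.837 m; N'_6 = 177·cos28.2° − 29·2.837 = 73.7; c'Δl = 28.65; W sinα = 83.6
Slice 7: Δl = 3.1/cos40.3° = 4.065 m; N'_7 = 97·cos40.3° − 7·4.065 = 45.5; c'Δl = 41.05; W sinα = 62.7
Σc'Δl = 163.5 kN/m; ΣN' = 622.0 kN/m; ΣW sinα = 260.9 kN/m
Resisting = 163.5 + 622.0·tan30.6° = 163.5 + 367.8 = 531.3 kN/m
FS = 531.3 / 260.9 = 2.037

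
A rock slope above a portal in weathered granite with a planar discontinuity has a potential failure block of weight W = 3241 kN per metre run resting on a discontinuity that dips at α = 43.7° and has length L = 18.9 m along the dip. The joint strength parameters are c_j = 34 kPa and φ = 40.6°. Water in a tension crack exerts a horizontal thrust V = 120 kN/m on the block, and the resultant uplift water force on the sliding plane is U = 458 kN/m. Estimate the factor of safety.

FS = 0.94

Resolving the block weight along and normal to the plane and applying the Mohr–Coulomb strength on the joint:
N' = W cosα − U − V sinα = 3241·cos43.7° − 458 − 120·sin43.7° = 1802.2 kN/m
Driving force T = W sinα + V cosα = 3241·sin43.7° + 120·cos43.7° = 2325.9 kN/m
Resisting force R = c_j·L + N'·tanφ = 34·18.9 + 1802.2·tan40.6° = 642.6 + 1544.7 = 2187.3 kN/m
FS = R / T = 2187.3 / 2325.9 = 0.940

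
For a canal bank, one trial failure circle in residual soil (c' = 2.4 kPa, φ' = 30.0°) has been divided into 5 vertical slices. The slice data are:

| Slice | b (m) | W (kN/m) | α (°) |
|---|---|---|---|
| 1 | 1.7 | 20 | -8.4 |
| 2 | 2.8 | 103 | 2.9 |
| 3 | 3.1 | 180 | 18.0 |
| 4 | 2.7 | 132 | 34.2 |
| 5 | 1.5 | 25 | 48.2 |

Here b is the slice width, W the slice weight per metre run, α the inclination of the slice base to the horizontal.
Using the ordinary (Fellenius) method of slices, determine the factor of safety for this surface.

FS = 1.82

Ordinary method of slices: FS = Σ[c'·Δl_i + (W_i cosα_i)·tanφ'] / Σ W_i sinα_i, with Δl_i = b_i / cosα_i.
Slice 1: Δl = 1.7/cos(-8.4°) = 1.718 m; N'_1 = 20·cos(-8.4°) = 19.8; c'Δl = 4.12; W sinα = -2.9
Slice 2: Δl = 2.8/cos2.9° = 2.804 m; N'_2 = 103·cos2.9° = 102.9; c'Δl = 6.73; W sinα = 5.2
Slice 3: Δl = 3.1/cos18.0° = 3.260 m; N'_3 = 180·cos18.0° = 171.2; c'Δl = 7.82; W sinα = 55.6
Slice 4: Δl = 2.7/cos34.2° = 3.264 m; N'_4 = 132·cos34.2° = 109.2; c'Δl = 7.83; W sinα = 74.2
Slice 5: Δl = 1.5/cos48.2° = 2.250 m; N'_5 = 25·cos48.2° = 16.7; c'Δl = 5.40; W sinα = 18.6
Σc'Δl = 31.9 kN/m; ΣN' = 419.7 kN/m; ΣW sinα = 150.7 kN/m
Resisting = 31.9 + 419.7·tan30.0° = 31.9 + 242.3 = 274.2 kN/m
FS = 274.2 / 150.7 = 1.819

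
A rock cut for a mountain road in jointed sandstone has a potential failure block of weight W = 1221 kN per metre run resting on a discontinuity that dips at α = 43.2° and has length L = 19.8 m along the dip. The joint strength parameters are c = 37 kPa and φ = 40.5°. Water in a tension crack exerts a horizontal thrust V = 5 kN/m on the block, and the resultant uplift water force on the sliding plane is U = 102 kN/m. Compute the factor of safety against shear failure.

FS = 1.67

Resolving the block weight along and normal to the plane and applying the Mohr–Coulomb strength on the joint:
N' = W cosα − U − V sinα = 1221·cos43.2° − 102 − 5·sin43.2° = 784.6 kN/m
Driving force T = W sinα + V cosα = 1221·sin43.2° + 5·cos43.2° = 839.5 kN/m
Resisting force R = c·L + N'·tanφ = 37·19.8 + 784.6·tan40.5° = 732.6 + 670.2 = 1402.8 kN/m
FS = R / T = 1402.8 / 839.5 = 1.671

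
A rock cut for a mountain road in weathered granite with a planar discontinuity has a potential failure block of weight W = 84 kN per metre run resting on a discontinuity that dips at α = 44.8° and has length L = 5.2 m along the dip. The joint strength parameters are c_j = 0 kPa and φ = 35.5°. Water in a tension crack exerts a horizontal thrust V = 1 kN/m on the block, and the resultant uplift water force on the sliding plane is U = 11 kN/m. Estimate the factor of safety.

Resolving the block weight along and normal to the plane and applying the Mohr–Coulomb strength on the joint:
N' = W cosα − U − V sinα = 84·cos44.8° − 11 − 1·sin44.8° = 47.9 kN/m
Driving force T = W sinα + V cosα = 84·sin44.8° + 1·cos44.8° = 59.9 kN/m
Resisting force R = c_j·L + N'·tanφ = 0·5.2 + 47.9·tan35.5° = 0.0 + 34.2 = 34.2 kN/m
FS = R / T = 34.2 / 59.9 = 0.570

FS = 0.57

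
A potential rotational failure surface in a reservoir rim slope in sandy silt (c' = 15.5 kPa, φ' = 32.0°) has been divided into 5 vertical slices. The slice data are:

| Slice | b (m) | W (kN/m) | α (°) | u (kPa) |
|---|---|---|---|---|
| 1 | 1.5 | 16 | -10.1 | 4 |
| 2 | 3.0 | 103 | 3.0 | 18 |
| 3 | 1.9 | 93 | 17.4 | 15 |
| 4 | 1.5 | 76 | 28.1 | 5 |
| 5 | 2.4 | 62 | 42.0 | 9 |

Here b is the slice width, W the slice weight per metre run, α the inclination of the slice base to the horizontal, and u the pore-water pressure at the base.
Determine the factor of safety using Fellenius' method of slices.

FS = 2.77

Ordinary method of slices: FS = Σ[c'·Δl_i + (W_i cosα_i − u_i·Δl_i)·tanφ'] / Σ W_i sinα_i, with Δl_i = b_i / cosα_i.
Slice 1: Δl = 1.5/cos(-10.1°) = 1.524 m; N'_1 = 16·cos(-10.1°) − 4·1.524 = 9.7; c'Δl = 23.62; W sinα = -2.8
Slice 2: Δl = 3.0/cos3.0° = 3.004 m; N'_2 = 103·cos3.0° − 18·3.004 = 48.8; c'Δl = 46.56; W sinα = 5.4
Slice 3: Δl = 1.9/cos17.4° = 1.991 m; N'_3 = 93·cos17.4° − 15·1.991 = 58.9; c'Δl = 30.86; W sinα = 27.8
Slice 4: Δl = 1.5/cos28.1° = 1.700 m; N'_4 = 76·cos28.1° − 5·1.700 = 58.5; c'Δl = 26.36; W sinα = 35.8
Slice 5: Δl = 2.4/cos42.0° = 3.230 m; N'_5 = 62·cos42.0° − 9·3.230 = 17.0; c'Δl = 50.06; W sinα = 41.5
Σc'Δl = 177.5 kN/m; ΣN' = 192.9 kN/m; ΣW sinα = 107.7 kN/m
Resisting = 177.5 + 192.9·tan32.0° = 177.5 + 120.5 = 298.0 kN/m
FS = 298.0 / 107.7 = 2.767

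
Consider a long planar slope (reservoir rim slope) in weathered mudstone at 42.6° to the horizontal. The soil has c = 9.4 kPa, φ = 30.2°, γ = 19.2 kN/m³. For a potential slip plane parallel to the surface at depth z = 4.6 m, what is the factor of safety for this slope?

FS = 0.85

For an infinite slope with a slip plane parallel to the surface (no pore pressure): FS = [c + γz cos²β tanφ] / [γz sinβ cosβ].
γz = 19.2·4.6 = 88.32 kN/m²
Numerator = 9.4 + 88.32·cos²42.6°·tan30.2° = 9.4 + 88.32·0.5418·0.5820 = 37.252 kPa
Denominator = 88.32·sin42.6°·cos42.6° = 88.32·0.6769·0.7361 = 44.005 kPa
FS = 37.252 / 44.005 = 0.847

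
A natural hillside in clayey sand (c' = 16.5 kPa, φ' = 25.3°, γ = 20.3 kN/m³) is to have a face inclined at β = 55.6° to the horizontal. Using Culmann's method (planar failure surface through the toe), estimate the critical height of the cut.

H_c = 17.75 m

Culmann's analysis gives the critical failure plane at α_cr = (β + φ')/2 = (55.6 + 25.3)/2 = 40.5°, and the critical height
H_c = (4c'/γ) · sinβ cosφ' / [1 − cos(β − φ')]
    = (4·16.5/20.3) · sin55.6°·cos25.3° / [1 − cos(30.3°)]
    = 3.251 · 0.8251·0.9041 / [1 − 0.8634]
    = 3.251 · 0.7460 / 0.1366
    = 17.75 m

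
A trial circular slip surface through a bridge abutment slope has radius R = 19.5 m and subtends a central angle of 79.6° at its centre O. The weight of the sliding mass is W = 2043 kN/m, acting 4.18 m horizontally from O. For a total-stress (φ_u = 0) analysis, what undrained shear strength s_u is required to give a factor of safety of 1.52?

s_u = 24.6 kPa

FS = s_u·L_a·R / (W·d), so s_u = FS·W·d / (L_a·R).
Arc length L_a = R·θ = 19.5·(79.6°·π/180) = 19.5·1.3893 = 27.09 m
s_u = 1.52·2043·4.18 / (27.09·19.5) = 12980.4 / 528.27 = 24.57 kPa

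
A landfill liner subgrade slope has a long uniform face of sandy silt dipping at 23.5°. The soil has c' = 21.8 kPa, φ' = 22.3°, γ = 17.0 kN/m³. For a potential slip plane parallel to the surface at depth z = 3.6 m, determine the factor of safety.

FS = 1.92

For an infinite slope with a slip plane parallel to the surface (no pore pressure): FS = [c' + γz cos²β tanφ'] / [γz sinβ cosβ].
γz = 17.0·3.6 = 61.20 kN/m²
Numerator = 21.8 + 61.20·cos²23.5°·tan22.3° = 21.8 + 61.20·0.8410·0.4101 = 42.909 kPa
Denominator = 61.20·sin23.5°·cos23.5° = 61.20·0.3987·0.9171 = 22.379 kPa
FS = 42.909 / 22.379 = 1.917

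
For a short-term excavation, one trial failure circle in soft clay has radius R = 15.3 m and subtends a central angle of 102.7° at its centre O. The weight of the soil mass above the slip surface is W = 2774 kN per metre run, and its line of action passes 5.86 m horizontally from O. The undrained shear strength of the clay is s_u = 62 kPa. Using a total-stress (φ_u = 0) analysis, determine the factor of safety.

Taking moments about the centre O, the resisting moment is provided by the undrained shear strength acting along the arc:
Arc length L_a = R·θ = 15.3·(102.7°·π/180) = 15.3·1.7925 = 27.42 m
M_R = s_u·L_a·R = 62·27.42·15.3 = 26014.9 kN·m/m
M_D = W·d = 2774·5.86 = 16255.6 kN·m/m
FS = M_R / M_D = 26014.9 / 16255.6 = 1.600

FS = 1.60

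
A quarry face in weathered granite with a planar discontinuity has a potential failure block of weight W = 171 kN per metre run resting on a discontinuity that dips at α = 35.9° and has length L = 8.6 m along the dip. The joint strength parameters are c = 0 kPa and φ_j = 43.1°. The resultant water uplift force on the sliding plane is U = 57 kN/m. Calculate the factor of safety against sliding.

FS = 0.76

Resolving the block weight along and normal to the plane and applying the Mohr–Coulomb strength on the joint:
N' = W cosα − U = 171·cos35.9° − 57 = 81.5 kN/m
Driving force T = W sinα = 171·sin35.9° = 100.3 kN/m
Resisting force R = c·L + N'·tanφ_j = 0·8.6 + 81.5·tan43.1° = 0.0 + 76.3 = 76.3 kN/m
FS = R / T = 76.3 / 100.3 = 0.761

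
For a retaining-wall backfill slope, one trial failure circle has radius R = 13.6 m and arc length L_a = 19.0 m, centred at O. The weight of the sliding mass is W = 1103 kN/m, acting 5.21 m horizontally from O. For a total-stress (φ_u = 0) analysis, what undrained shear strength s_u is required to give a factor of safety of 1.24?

FS = s_u·L_a·R / (W·d), so s_u = FS·W·d / (L_a·R).
s_u = 1.24·1103·5.21 / (19.00·13.6) = 7125.8 / 258.40 = 27.58 kPa

s_u = 27.6 kPa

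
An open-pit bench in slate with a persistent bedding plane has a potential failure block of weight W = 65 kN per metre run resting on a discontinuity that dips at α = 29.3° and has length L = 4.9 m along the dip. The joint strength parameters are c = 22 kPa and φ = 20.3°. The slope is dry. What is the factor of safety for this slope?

FS = 4.05

Resolving the block weight along and normal to the plane and applying the Mohr–Coulomb strength on the joint:
N' = W cosα = 65·cos29.3° = 56.7 kN/m
Driving force T = W sinα = 65·sin29.3° = 31.8 kN/m
Resisting force R = c·L + N'·tanφ = 22·4.9 + 56.7·tan20.3° = 107.8 + 21.0 = 128.8 kN/m
FS = R / T = 128.8 / 31.8 = 4.048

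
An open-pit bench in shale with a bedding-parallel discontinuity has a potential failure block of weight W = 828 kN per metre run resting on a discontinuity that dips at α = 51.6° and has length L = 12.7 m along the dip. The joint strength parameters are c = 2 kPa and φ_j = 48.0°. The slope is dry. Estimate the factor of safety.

FS = 0.92

Resolving the block weight along and normal to the plane and applying the Mohr–Coulomb strength on the joint:
N' = W cosα = 828·cos51.6° = 514.3 kN/m
Driving force T = W sinα = 828·sin51.6° = 648.9 kN/m
Resisting force R = c·L + N'·tanφ_j = 2·12.7 + 514.3·tan48.0° = 25.4 + 571.2 = 596.6 kN/m
FS = R / T = 596.6 / 648.9 = 0.919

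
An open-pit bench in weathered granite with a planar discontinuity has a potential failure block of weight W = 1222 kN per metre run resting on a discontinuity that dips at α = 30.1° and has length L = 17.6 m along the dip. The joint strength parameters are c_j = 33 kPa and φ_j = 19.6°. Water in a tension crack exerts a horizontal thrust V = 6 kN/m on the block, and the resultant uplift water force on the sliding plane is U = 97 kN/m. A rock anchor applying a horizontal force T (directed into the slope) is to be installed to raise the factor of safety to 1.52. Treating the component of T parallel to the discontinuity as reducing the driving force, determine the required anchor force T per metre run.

T = 12 kN/m

Resolving forces along and normal to the sliding plane, with the horizontal anchor force T adding T·sinα to the effective normal force and T·cosα acting up the plane against the driving force:
FS = [c_jL + (W cosα − U − V sinα + T sinα) tanφ_j] / [W sinα + V cosα − T cosα]
Without the anchor: N' = 957.2 kN/m, driving T_d = 618.0 kN/m, resisting R = 33·17.6 + 957.2·tan19.6° = 921.6 kN/m, FS = 1.49.
Setting FS = 1.52 and solving for T:
1.52·(618.0 − T cos30.1°) = 921.6 + T sin30.1°·tan19.6°
T·(sin30.1°·tan19.6° + 1.52·cos30.1°) = 1.52·618.0 − 921.6
T·(0.5015·0.3561 + 1.52·0.8652) = 939.4 − 921.6 = 17.8
T·1.4936 = 17.8
T = 11.9 kN/m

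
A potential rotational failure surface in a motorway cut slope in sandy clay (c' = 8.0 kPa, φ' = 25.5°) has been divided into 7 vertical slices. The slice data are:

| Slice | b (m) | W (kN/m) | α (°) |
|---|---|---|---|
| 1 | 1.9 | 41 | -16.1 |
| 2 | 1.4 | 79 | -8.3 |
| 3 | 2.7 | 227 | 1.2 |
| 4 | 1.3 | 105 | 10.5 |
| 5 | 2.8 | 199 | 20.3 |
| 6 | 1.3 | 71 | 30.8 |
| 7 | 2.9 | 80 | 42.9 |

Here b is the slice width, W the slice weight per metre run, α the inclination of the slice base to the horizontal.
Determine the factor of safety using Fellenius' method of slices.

FS = 3.02

Ordinary method of slices: FS = Σ[c'·Δl_i + (W_i cosα_i)·tanφ'] / Σ W_i sinα_i, with Δl_i = b_i / cosα_i.
Slice 1: Δl = 1.9/cos(-16.1°) = 1.978 m; N'_1 = 41·cos(-16.1°) = 39.4; c'Δl = 15.82; W sinα = -11.4
Slice 2: Δl = 1.4/cos(-8.3°) = 1.415 m; N'_2 = 79·cos(-8.3°) = 78.2; c'Δl = 11.32; W sinα = -11.4
Slice 3: Δl = 2.7/cos1.2° = 2.701 m; N'_3 = 227·cos1.2° = 227.0; c'Δl = 21.60; W sinα = 4.8
Slice 4: Δl = 1.3/cos10.5° = 1.322 m; N'_4 = 105·cos10.5° = 103.2; c'Δl = 10.58; W sinα = 19.1
Slice 5: Δl = 2.8/cos20.3° = 2.985 m; N'_5 = 199·cos20.3° = 186.6; c'Δl = 23.88; W sinα = 69.0
Slice 6: Δl = 1.3/cos30.8° = 1.513 m; N'_6 = 71·cos30.8° = 61.0; c'Δl = 12.11; W sinα = 36.4
Slice 7: Δl = 2.9/cos42.9° = 3.959 m; N'_7 = 80·cos42.9° = 58.6; c'Δl = 31.67; W sinα = 54.5
Σc'Δl = 127.0 kN/m; ΣN' = 754.0 kN/m; ΣW sinα = 161.0 kN/m
Resisting = 127.0 + 754.0·tan25.5° = 127.0 + 359.6 = 486.6 kN/m
FS = 486.6 / 161.0 = 3.023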